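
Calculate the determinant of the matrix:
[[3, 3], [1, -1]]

For a 2×2 matrix [[a, b], [c, d]], det = ad - bc
det = (3)(-1) - (3)(1) = -3 - 3 = -6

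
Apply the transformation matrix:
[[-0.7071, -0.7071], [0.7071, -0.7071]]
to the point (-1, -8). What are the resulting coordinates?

Matrix multiplication:
[[-0.7071, -0.7071], [0.7071, -0.7071]] × [-1, -8]ᵀ
= [(-0.7071)(-1) + (-0.7071)(-8), (0.7071)(-1) + (-0.7071)(-8)]ᵀ
= [6.3639, 4.9497]ᵀ
Result: (6.3639, 4.9497)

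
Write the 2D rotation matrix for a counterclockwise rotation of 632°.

Rotation matrix formula: [[cos θ, -sin θ], [sin θ, cos θ]]
For θ = 632°:
cos(632°) = 0.0349
sin(632°) = -0.9994
Result: [[0.0349, 0.9994], [-0.9994, 0.0349]]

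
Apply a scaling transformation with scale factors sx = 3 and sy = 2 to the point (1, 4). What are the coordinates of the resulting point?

Scaling matrix:
[[3, 0], [0, 2]]
Result: (1 × 3, 4 × 2) = (3, 8)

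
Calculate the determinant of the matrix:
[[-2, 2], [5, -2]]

For a 2×2 matrix [[a, b], [c, d]], det = ad - bc
det = (-2)(-2) - (2)(5) = 4 - 10 = -6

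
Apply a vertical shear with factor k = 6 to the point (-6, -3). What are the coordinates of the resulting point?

Shear matrix for vertical shear with factor k = 6:
[[1, 0], [6, 1]]
Result: (-6, -3) → (-6, -39)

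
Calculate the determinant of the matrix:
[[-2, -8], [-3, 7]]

For a 2×2 matrix [[a, b], [c, d]], det = ad - bc
det = (-2)(7) - (-8)(-3) = -14 - 24 = -38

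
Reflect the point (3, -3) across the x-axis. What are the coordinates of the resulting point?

Reflection across x-axis: (3, -3) → (3, 3)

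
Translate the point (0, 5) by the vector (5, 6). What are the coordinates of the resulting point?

Translation by (5, 6) (homogeneous matrix [[1, 0, 5], [0, 1, 6], [0, 0, 1]]):
x' = 0 + 5 = 5
y' = 5 + 6 = 11
Result: (5, 11)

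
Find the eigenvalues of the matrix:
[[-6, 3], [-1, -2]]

Characteristic equation: det(A - λI) = 0
λ² - (trace)λ + (det) = 0
trace = -6 + -2 = -8, det = (-6)(-2) - (3)(-1) = 15
λ² - (-8)λ + (15) = 0
λ = (-8 ± √((-8)² - 4·(15))) / 2 = (-8 ± √4) / 2
Solving: λ = -5, -3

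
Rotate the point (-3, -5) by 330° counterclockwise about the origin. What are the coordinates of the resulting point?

Rotation matrix for 330°: [[cos 330°, -sin 330°], [sin 330°, cos 330°]] ≈ [[0.866025, 0.500000], [-0.500000, 0.866025]]
[[0.866025, 0.500000], [-0.500000, 0.866025]] × [-3, -5]ᵀ ≈ [-5.0981, -2.8301]ᵀ
Result: (-5.0981, -2.8301)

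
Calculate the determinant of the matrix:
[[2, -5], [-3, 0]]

For a 2×2 matrix [[a, b], [c, d]], det = ad - bc
det = (2)(0) - (-5)(-3) = 0 - 15 = -15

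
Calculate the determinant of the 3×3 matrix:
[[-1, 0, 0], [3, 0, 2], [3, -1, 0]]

Expansion along first row:
det = -1·det([[0,2],[-1,0]]) - 0·det([[3,2],[3,0]]) + 0·det([[3,0],[3,-1]])
    = -1·(0·0 - 2·-1) - 0·(3·0 - 2·3) + 0·(3·-1 - 0·3)
    = -1·2 - 0·-6 + 0·-3
    = -2 + 0 + 0 = -2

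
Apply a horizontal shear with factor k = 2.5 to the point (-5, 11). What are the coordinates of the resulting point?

Shear matrix for horizontal shear with factor k = 2.5:
[[1, 2.50], [0, 1]]
Result: (-5, 11) → (22.5, 11)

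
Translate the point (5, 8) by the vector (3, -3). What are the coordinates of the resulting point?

Translation by (3, -3) (homogeneous matrix [[1, 0, 3], [0, 1, -3], [0, 0, 1]]):
x' = 5 + 3 = 8
y' = 8 + -3 = 5
Result: (8, 5)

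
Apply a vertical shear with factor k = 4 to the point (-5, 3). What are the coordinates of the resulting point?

Shear matrix for vertical shear with factor k = 4:
[[1, 0], [4, 1]]
Result: (-5, 3) → (-5, -17)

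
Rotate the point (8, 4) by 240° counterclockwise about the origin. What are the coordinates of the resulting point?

Rotation matrix for 240°: [[cos 240°, -sin 240°], [sin 240°, cos 240°]] ≈ [[-0.500000, 0.866025], [-0.866025, -0.500000]]
[[-0.500000, 0.866025], [-0.866025, -0.500000]] × [8, 4]ᵀ ≈ [-0.5359, -8.9282]ᵀ
Result: (-0.5359, -8.9282)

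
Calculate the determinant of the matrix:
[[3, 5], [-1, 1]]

For a 2×2 matrix [[a, b], [c, d]], det = ad - bc
det = (3)(1) - (5)(-1) = 3 - -5 = 8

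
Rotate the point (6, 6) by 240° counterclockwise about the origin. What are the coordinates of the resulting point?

Rotation matrix for 240°: [[cos 240°, -sin 240°], [sin 240°, cos 240°]] ≈ [[-0.500000, 0.866025], [-0.866025, -0.500000]]
[[-0.500000, 0.866025], [-0.866025, -0.500000]] × [6, 6]ᵀ ≈ [2.1962, -8.1962]ᵀ
Result: (2.1962, -8.1962)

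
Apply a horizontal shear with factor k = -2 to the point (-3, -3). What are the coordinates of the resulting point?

Shear matrix for horizontal shear with factor k = -2:
[[1, -2], [0, 1]]
Result: (-3, -3) → (3, -3)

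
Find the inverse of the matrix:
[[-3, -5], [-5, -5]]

For [[a,b],[c,d]], inverse = (1/det)·[[d,-b],[-c,a]]
det = (-3)(-5) - (-5)(-5) = 15 - 25 = -10
Inverse = (1/-10)·[[-5, 5], [5, -3]]
= [[1/2, -1/2], [-1/2, 3/10]]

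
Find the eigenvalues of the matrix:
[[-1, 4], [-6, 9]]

Characteristic equation: det(A - λI) = 0
λ² - (trace)λ + (det) = 0
trace = -1 + 9 = 8, det = (-1)(9) - (4)(-6) = 15
λ² - (8)λ + (15) = 0
λ = (8 ± √((8)² - 4·(15))) / 2 = (8 ± √4) / 2
Solving: λ = 3, 5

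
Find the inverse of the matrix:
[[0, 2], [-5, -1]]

For [[a,b],[c,d]], inverse = (1/det)·[[d,-b],[-c,a]]
det = (0)(-1) - (2)(-5) = 0 - -10 = 10
Inverse = (1/10)·[[-1, -2], [5, 0]]
= [[-1/10, -1/5], [1/2, 0]]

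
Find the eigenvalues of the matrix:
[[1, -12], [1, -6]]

Characteristic equation: det(A - λI) = 0
λ² - (trace)λ + (det) = 0
trace = 1 + -6 = -5, det = (1)(-6) - (-12)(1) = 6
λ² - (-5)λ + (6) = 0
λ = (-5 ± √((-5)² - 4·(6))) / 2 = (-5 ± √1) / 2
Solving: λ = -3, -2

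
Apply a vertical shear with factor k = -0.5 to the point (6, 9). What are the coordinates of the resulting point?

Shear matrix for vertical shear with factor k = -0.5:
[[1, 0], [-0.50, 1]]
Result: (6, 9) → (6, 6)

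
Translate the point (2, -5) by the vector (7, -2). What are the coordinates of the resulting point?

Translation by (7, -2) (homogeneous matrix [[1, 0, 7], [0, 1, -2], [0, 0, 1]]):
x' = 2 + 7 = 9
y' = -5 + -2 = -7
Result: (9, -7)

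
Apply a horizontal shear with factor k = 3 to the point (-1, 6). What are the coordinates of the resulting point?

Shear matrix for horizontal shear with factor k = 3:
[[1, 3], [0, 1]]
Result: (-1, 6) → (17, 6)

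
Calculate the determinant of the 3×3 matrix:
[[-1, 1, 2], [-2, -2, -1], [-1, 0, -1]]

Expansion along first row:
det = -1·det([[-2,-1],[0,-1]]) - 1·det([[-2,-1],[-1,-1]]) + 2·det([[-2,-2],[-1,0]])
    = -1·(-2·-1 - -1·0) - 1·(-2·-1 - -1·-1) + 2·(-2·0 - -2·-1)
    = -1·2 - 1·1 + 2·-2
    = -2 + -1 + -4 = -7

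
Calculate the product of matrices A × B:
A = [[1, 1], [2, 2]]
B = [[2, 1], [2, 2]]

Matrix multiplication:
C[0][0] = 1×2 + 1×2 = 4
C[0][1] = 1×1 + 1×2 = 3
C[1][0] = 2×2 + 2×2 = 8
C[1][1] = 2×1 + 2×2 = 6
Result: [[4, 3], [8, 6]]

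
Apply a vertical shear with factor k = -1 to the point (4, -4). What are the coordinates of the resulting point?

Shear matrix for vertical shear with factor k = -1:
[[1, 0], [-1, 1]]
Result: (4, -4) → (4, -8)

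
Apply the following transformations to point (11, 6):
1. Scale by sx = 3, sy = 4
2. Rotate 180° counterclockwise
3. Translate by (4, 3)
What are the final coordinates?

Step 1: Scale → (33, 24)
Step 2: Rotate 180° → (-33, -24)
Step 3: Translate → (-29, -21)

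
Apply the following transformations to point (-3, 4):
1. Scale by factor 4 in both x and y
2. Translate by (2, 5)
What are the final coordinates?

Step 1: Scale (-3, 4) by 4 → (-12, 16)
Step 2: Translate by (2, 5) → (-10, 21)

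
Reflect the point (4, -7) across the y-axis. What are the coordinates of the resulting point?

Reflection across y-axis: (4, -7) → (-4, -7)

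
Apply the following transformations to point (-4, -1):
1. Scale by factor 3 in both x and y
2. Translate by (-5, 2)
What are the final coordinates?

Step 1: Scale (-4, -1) by 3 → (-12, -3)
Step 2: Translate by (-5, 2) → (-17, -1)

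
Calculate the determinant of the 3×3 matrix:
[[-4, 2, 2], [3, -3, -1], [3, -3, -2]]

Expansion along first row:
det = -4·det([[-3,-1],[-3,-2]]) - 2·det([[3,-1],[3,-2]]) + 2·det([[3,-3],[3,-3]])
    = -4·(-3·-2 - -1·-3) - 2·(3·-2 - -1·3) + 2·(3·-3 - -3·3)
    = -4·3 - 2·-3 + 2·0
    = -12 + 6 + 0 = -6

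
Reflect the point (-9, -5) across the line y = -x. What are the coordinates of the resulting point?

Reflection across line y = -x: (-9, -5) → (5, 9)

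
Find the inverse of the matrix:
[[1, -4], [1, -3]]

For [[a,b],[c,d]], inverse = (1/det)·[[d,-b],[-c,a]]
det = (1)(-3) - (-4)(1) = -3 - -4 = 1
Inverse = [[-3, 4], [-1, 1]]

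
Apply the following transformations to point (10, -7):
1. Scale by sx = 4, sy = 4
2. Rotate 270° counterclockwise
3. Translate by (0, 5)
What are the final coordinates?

Step 1: Scale → (40, -28)
Step 2: Rotate 270° → (-28, -40)
Step 3: Translate → (-28, -35)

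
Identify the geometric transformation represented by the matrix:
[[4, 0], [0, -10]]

This matrix represents: non-uniform scaling by sx = 4, sy = -10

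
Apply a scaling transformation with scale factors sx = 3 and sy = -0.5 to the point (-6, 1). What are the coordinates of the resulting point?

Scaling matrix:
[[3, 0], [0, -0.50]]
Result: (-6 × 3, 1 × -0.5) = (-18, -0.5)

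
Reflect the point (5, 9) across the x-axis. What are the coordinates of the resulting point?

Reflection across x-axis: (5, 9) → (5, -9)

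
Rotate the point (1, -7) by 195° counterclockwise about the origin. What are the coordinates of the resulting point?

Rotation matrix for 195°: [[cos 195°, -sin 195°], [sin 195°, cos 195°]] ≈ [[-0.965926, 0.258819], [-0.258819, -0.965926]]
[[-0.965926, 0.258819], [-0.258819, -0.965926]] × [1, -7]ᵀ ≈ [-2.7777, 6.5027]ᵀ
Result: (-2.7777, 6.5027)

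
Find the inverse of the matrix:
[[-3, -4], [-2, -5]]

For [[a,b],[c,d]], inverse = (1/det)·[[d,-b],[-c,a]]
det = (-3)(-5) - (-4)(-2) = 15 - 8 = 7
Inverse = (1/7)·[[-5, 4], [2, -3]]
= [[-5/7, 4/7], [2/7, -3/7]]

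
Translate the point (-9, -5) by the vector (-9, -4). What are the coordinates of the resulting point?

Translation by (-9, -4) (homogeneous matrix [[1, 0, -9], [0, 1, -4], [0, 0, 1]]):
x' = -9 + -9 = -18
y' = -5 + -4 = -9
Result: (-18, -9)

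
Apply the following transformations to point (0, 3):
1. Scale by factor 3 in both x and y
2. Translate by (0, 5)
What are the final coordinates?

Step 1: Scale (0, 3) by 3 → (0, 9)
Step 2: Translate by (0, 5) → (0, 14)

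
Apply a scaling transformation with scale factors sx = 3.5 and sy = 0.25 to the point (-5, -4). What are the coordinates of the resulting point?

Scaling matrix:
[[3.50, 0], [0, 0.25]]
Result: (-5 × 3.5, -4 × 0.25) = (-17.5, -1)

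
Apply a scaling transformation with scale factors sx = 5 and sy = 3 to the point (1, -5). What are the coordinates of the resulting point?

Scaling matrix:
[[5, 0], [0, 3]]
Result: (1 × 5, -5 × 3) = (5, -15)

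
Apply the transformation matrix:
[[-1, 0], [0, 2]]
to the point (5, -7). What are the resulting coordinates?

Matrix multiplication:
[[-1, 0], [0, 2]] × [5, -7]ᵀ
= [(-1)(5) + (0)(-7), (0)(5) + (2)(-7)]ᵀ
= [-5, -14]ᵀ
Result: (-5, -14)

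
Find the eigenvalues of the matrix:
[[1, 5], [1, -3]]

Characteristic equation: det(A - λI) = 0
λ² - (trace)λ + (det) = 0
trace = 1 + -3 = -2, det = (1)(-3) - (5)(1) = -8
λ² - (-2)λ + (-8) = 0
λ = (-2 ± √((-2)² - 4·(-8))) / 2 = (-2 ± √36) / 2
Solving: λ = -4, 2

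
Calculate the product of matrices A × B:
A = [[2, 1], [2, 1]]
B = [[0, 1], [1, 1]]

Matrix multiplication:
C[0][0] = 2×0 + 1×1 = 1
C[0][1] = 2×1 + 1×1 = 3
C[1][0] = 2×0 + 1×1 = 1
C[1][1] = 2×1 + 1×1 = 3
Result: [[1, 3], [1, 3]]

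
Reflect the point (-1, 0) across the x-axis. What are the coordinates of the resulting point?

Reflection across x-axis: (-1, 0) → (-1, 0)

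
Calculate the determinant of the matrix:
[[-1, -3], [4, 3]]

For a 2×2 matrix [[a, b], [c, d]], det = ad - bc
det = (-1)(3) - (-3)(4) = -3 - -12 = 9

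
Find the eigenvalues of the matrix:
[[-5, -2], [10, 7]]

Characteristic equation: det(A - λI) = 0
λ² - (trace)λ + (det) = 0
trace = -5 + 7 = 2, det = (-5)(7) - (-2)(10) = -15
λ² - (2)λ + (-15) = 0
λ = (2 ± √((2)² - 4·(-15))) / 2 = (2 ± √64) / 2
Solving: λ = -3, 5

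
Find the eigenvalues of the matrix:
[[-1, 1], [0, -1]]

Characteristic equation: det(A - λI) = 0
λ² - (trace)λ + (det) = 0
trace = -1 + -1 = -2, det = (-1)(-1) - (1)(0) = 1
λ² - (-2)λ + (1) = 0
λ = (-2 ± √((-2)² - 4·(1))) / 2 = (-2 ± √0) / 2
Solving: λ = -1, -1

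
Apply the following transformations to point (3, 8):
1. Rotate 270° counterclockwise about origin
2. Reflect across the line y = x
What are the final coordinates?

Step 1: Rotate 270° → (8, -3)
Step 2: Reflect across line y = x → (-3, 8)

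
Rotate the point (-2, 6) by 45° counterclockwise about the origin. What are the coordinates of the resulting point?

Rotation matrix for 45°: [[cos 45°, -sin 45°], [sin 45°, cos 45°]] ≈ [[0.707107, -0.707107], [0.707107, 0.707107]]
[[0.707107, -0.707107], [0.707107, 0.707107]] × [-2, 6]ᵀ ≈ [-5.6569, 2.8284]ᵀ
Result: (-5.6569, 2.8284)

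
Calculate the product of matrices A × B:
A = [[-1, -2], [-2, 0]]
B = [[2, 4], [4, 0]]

Matrix multiplication:
C[0][0] = -1×2 + -2×4 = -10
C[0][1] = -1×4 + -2×0 = -4
C[1][0] = -2×2 + 0×4 = -4
C[1][1] = -2×4 + 0×0 = -8
Result: [[-10, -4], [-4, -8]]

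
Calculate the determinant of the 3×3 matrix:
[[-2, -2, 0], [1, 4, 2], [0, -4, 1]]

Expansion along first row:
det = -2·det([[4,2],[-4,1]]) - -2·det([[1,2],[0,1]]) + 0·det([[1,4],[0,-4]])
    = -2·(4·1 - 2·-4) - -2·(1·1 - 2·0) + 0·(1·-4 - 4·0)
    = -2·12 - -2·1 + 0·-4
    = -24 + 2 + 0 = -22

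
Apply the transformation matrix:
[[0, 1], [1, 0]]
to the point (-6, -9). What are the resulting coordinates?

Matrix multiplication:
[[0, 1], [1, 0]] × [-6, -9]ᵀ
= [(0)(-6) + (1)(-9), (1)(-6) + (0)(-9)]ᵀ
= [-9, -6]ᵀ
Result: (-9, -6)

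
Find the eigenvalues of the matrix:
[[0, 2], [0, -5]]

Characteristic equation: det(A - λI) = 0
λ² - (trace)λ + (det) = 0
trace = 0 + -5 = -5, det = (0)(-5) - (2)(0) = 0
λ² - (-5)λ + (0) = 0
λ = (-5 ± √((-5)² - 4·(0))) / 2 = (-5 ± √25) / 2
Solving: λ = -5, 0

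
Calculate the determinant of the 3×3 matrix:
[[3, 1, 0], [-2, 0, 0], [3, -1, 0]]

Expansion along first row:
det = 3·det([[0,0],[-1,0]]) - 1·det([[-2,0],[3,0]]) + 0·det([[-2,0],[3,-1]])
    = 3·(0·0 - 0·-1) - 1·(-2·0 - 0·3) + 0·(-2·-1 - 0·3)
    = 3·0 - 1·0 + 0·2
    = 0 + 0 + 0 = 0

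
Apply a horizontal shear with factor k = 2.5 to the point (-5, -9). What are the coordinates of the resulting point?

Shear matrix for horizontal shear with factor k = 2.5:
[[1, 2.50], [0, 1]]
Result: (-5, -9) → (-27.5, -9)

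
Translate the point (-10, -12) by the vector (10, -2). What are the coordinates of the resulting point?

Translation by (10, -2) (homogeneous matrix [[1, 0, 10], [0, 1, -2], [0, 0, 1]]):
x' = -10 + 10 = 0
y' = -12 + -2 = -14
Result: (0, -14)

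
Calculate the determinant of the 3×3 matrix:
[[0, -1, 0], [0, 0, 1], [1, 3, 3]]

Expansion along first row:
det = 0·det([[0,1],[3,3]]) - -1·det([[0,1],[1,3]]) + 0·det([[0,0],[1,3]])
    = 0·(0·3 - 1·3) - -1·(0·3 - 1·1) + 0·(0·3 - 0·1)
    = 0·-3 - -1·-1 + 0·0
    = 0 + -1 + 0 = -1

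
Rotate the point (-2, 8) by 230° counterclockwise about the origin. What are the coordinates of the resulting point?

Rotation matrix for 230°: [[cos 230°, -sin 230°], [sin 230°, cos 230°]] ≈ [[-0.642788, 0.766044], [-0.766044, -0.642788]]
[[-0.642788, 0.766044], [-0.766044, -0.642788]] × [-2, 8]ᵀ ≈ [7.4139, -3.6102]ᵀ
Result: (7.4139, -3.6102)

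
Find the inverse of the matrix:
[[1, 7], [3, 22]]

For [[a,b],[c,d]], inverse = (1/det)·[[d,-b],[-c,a]]
det = (1)(22) - (7)(3) = 22 - 21 = 1
Inverse = [[22, -7], [-3, 1]]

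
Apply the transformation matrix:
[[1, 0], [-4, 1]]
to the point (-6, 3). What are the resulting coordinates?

Matrix multiplication:
[[1, 0], [-4, 1]] × [-6, 3]ᵀ
= [(1)(-6) + (0)(3), (-4)(-6) + (1)(3)]ᵀ
= [-6, 27]ᵀ
Result: (-6, 27)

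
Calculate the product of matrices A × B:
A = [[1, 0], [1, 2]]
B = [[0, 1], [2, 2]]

Matrix multiplication:
C[0][0] = 1×0 + 0×2 = 0
C[0][1] = 1×1 + 0×2 = 1
C[1][0] = 1×0 + 2×2 = 4
C[1][1] = 1×1 + 2×2 = 5
Result: [[0, 1], [4, 5]]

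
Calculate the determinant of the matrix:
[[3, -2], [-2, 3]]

For a 2×2 matrix [[a, b], [c, d]], det = ad - bc
det = (3)(3) - (-2)(-2) = 9 - 4 = 5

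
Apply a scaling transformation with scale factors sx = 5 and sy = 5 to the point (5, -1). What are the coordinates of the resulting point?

Scaling matrix:
[[5, 0], [0, 5]]
Result: (5 × 5, -1 × 5) = (25, -5)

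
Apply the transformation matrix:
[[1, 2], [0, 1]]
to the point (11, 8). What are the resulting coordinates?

Matrix multiplication:
[[1, 2], [0, 1]] × [11, 8]ᵀ
= [(1)(11) + (2)(8), (0)(11) + (1)(8)]ᵀ
= [27, 8]ᵀ
Result: (27, 8)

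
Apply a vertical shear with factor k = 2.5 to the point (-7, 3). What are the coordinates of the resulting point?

Shear matrix for vertical shear with factor k = 2.5:
[[1, 0], [2.50, 1]]
Result: (-7, 3) → (-7, -14.5)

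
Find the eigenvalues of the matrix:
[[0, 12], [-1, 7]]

Characteristic equation: det(A - λI) = 0
λ² - (trace)λ + (det) = 0
trace = 0 + 7 = 7, det = (0)(7) - (12)(-1) = 12
λ² - (7)λ + (12) = 0
λ = (7 ± √((7)² - 4·(12))) / 2 = (7 ± √1) / 2
Solving: λ = 3, 4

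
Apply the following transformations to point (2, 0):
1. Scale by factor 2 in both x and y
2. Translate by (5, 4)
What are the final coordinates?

Step 1: Scale (2, 0) by 2 → (4, 0)
Step 2: Translate by (5, 4) → (9, 4)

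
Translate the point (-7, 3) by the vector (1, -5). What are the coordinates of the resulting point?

Translation by (1, -5) (homogeneous matrix [[1, 0, 1], [0, 1, -5], [0, 0, 1]]):
x' = -7 + 1 = -6
y' = 3 + -5 = -2
Result: (-6, -2)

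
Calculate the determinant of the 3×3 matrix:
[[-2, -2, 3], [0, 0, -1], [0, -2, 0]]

Expansion along first row:
det = -2·det([[0,-1],[-2,0]]) - -2·det([[0,-1],[0,0]]) + 3·det([[0,0],[0,-2]])
    = -2·(0·0 - -1·-2) - -2·(0·0 - -1·0) + 3·(0·-2 - 0·0)
    = -2·-2 - -2·0 + 3·0
    = 4 + 0 + 0 = 4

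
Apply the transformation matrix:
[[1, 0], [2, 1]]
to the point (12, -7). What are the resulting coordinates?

Matrix multiplication:
[[1, 0], [2, 1]] × [12, -7]ᵀ
= [(1)(12) + (0)(-7), (2)(12) + (1)(-7)]ᵀ
= [12, 17]ᵀ
Result: (12, 17)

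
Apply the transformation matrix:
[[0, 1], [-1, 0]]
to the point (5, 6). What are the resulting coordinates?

Matrix multiplication:
[[0, 1], [-1, 0]] × [5, 6]ᵀ
= [(0)(5) + (1)(6), (-1)(5) + (0)(6)]ᵀ
= [6, -5]ᵀ
Result: (6, -5)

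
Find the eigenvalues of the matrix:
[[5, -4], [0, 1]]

Characteristic equation: det(A - λI) = 0
λ² - (trace)λ + (det) = 0
trace = 5 + 1 = 6, det = (5)(1) - (-4)(0) = 5
λ² - (6)λ + (5) = 0
λ = (6 ± √((6)² - 4·(5))) / 2 = (6 ± √16) / 2
Solving: λ = 1, 5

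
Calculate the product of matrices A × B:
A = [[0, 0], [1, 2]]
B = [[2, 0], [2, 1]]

Matrix multiplication:
C[0][0] = 0×2 + 0×2 = 0
C[0][1] = 0×0 + 0×1 = 0
C[1][0] = 1×2 + 2×2 = 6
C[1][1] = 1×0 + 2×1 = 2
Result: [[0, 0], [6, 2]]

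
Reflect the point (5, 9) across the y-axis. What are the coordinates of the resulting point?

Reflection across y-axis: (5, 9) → (-5, 9)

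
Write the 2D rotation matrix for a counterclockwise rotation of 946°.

Rotation matrix formula: [[cos θ, -sin θ], [sin θ, cos θ]]
For θ = 946°:
cos(946°) = -0.6947
sin(946°) = -0.7193
Result: [[-0.6947, 0.7193], [-0.7193, -0.6947]]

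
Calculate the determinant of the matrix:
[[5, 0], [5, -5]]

For a 2×2 matrix [[a, b], [c, d]], det = ad - bc
det = (5)(-5) - (0)(5) = -25 - 0 = -25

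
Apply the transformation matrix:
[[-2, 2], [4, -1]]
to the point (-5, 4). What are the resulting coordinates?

Matrix multiplication:
[[-2, 2], [4, -1]] × [-5, 4]ᵀ
= [(-2)(-5) + (2)(4), (4)(-5) + (-1)(4)]ᵀ
= [18, -24]ᵀ
Result: (18, -24)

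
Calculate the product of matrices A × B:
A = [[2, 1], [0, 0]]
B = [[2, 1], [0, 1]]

Matrix multiplication:
C[0][0] = 2×2 + 1×0 = 4
C[0][1] = 2×1 + 1×1 = 3
C[1][0] = 0×2 + 0×0 = 0
C[1][1] = 0×1 + 0×1 = 0
Result: [[4, 3], [0, 0]]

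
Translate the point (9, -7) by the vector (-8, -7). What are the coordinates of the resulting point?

Translation by (-8, -7) (homogeneous matrix [[1, 0, -8], [0, 1, -7], [0, 0, 1]]):
x' = 9 + -8 = 1
y' = -7 + -7 = -14
Result: (1, -14)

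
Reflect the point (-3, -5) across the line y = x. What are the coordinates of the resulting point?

Reflection across line y = x: (-3, -5) → (-5, -3)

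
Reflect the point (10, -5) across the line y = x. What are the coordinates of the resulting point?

Reflection across line y = x: (10, -5) → (-5, 10)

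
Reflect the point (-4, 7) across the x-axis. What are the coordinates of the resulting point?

Reflection across x-axis: (-4, 7) → (-4, -7)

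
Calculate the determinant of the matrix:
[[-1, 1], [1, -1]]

For a 2×2 matrix [[a, b], [c, d]], det = ad - bc
det = (-1)(-1) - (1)(1) = 1 - 1 = 0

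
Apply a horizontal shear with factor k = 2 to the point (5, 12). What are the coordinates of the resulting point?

Shear matrix for horizontal shear with factor k = 2:
[[1, 2], [0, 1]]
Result: (5, 12) → (29, 12)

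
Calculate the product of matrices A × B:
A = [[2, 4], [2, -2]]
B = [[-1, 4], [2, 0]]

Matrix multiplication:
C[0][0] = 2×-1 + 4×2 = 6
C[0][1] = 2×4 + 4×0 = 8
C[1][0] = 2×-1 + -2×2 = -6
C[1][1] = 2×4 + -2×0 = 8
Result: [[6, 8], [-6, 8]]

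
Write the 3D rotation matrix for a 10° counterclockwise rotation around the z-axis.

Rotation matrix for counterclockwise 10° around z-axis:
cos(10°) = 0.9848, sin(10°) = 0.1736
Result: [[0.9848, -0.1736, 0], [0.1736, 0.9848, 0], [0, 0, 1]]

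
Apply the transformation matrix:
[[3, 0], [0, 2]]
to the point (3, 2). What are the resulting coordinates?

Matrix multiplication:
[[3, 0], [0, 2]] × [3, 2]ᵀ
= [(3)(3) + (0)(2), (0)(3) + (2)(2)]ᵀ
= [9, 4]ᵀ
Result: (9, 4)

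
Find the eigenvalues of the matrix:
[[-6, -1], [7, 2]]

Characteristic equation: det(A - λI) = 0
λ² - (trace)λ + (det) = 0
trace = -6 + 2 = -4, det = (-6)(2) - (-1)(7) = -5
λ² - (-4)λ + (-5) = 0
λ = (-4 ± √((-4)² - 4·(-5))) / 2 = (-4 ± √36) / 2
Solving: λ = -5, 1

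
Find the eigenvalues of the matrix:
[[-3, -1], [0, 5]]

Characteristic equation: det(A - λI) = 0
λ² - (trace)λ + (det) = 0
trace = -3 + 5 = 2, det = (-3)(5) - (-1)(0) = -15
λ² - (2)λ + (-15) = 0
λ = (2 ± √((2)² - 4·(-15))) / 2 = (2 ± √64) / 2
Solving: λ = -3, 5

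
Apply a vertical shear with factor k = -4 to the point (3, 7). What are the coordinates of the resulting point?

Shear matrix for vertical shear with factor k = -4:
[[1, 0], [-4, 1]]
Result: (3, 7) → (3, -5)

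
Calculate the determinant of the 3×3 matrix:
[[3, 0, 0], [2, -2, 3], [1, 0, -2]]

Expansion along first row:
det = 3·det([[-2,3],[0,-2]]) - 0·det([[2,3],[1,-2]]) + 0·det([[2,-2],[1,0]])
    = 3·(-2·-2 - 3·0) - 0·(2·-2 - 3·1) + 0·(2·0 - -2·1)
    = 3·4 - 0·-7 + 0·2
    = 12 + 0 + 0 = 12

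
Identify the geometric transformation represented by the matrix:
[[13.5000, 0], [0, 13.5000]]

This matrix represents: uniform scaling by factor 13.5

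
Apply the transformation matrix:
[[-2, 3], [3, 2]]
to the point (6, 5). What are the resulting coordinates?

Matrix multiplication:
[[-2, 3], [3, 2]] × [6, 5]ᵀ
= [(-2)(6) + (3)(5), (3)(6) + (2)(5)]ᵀ
= [3, 28]ᵀ
Result: (3, 28)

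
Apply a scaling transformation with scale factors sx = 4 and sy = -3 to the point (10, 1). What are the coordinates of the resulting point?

Scaling matrix:
[[4, 0], [0, -3]]
Result: (10 × 4, 1 × -3) = (40, -3)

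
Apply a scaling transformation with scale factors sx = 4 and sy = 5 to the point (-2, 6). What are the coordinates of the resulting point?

Scaling matrix:
[[4, 0], [0, 5]]
Result: (-2 × 4, 6 × 5) = (-8, 30)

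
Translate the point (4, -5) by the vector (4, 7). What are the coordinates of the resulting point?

Translation by (4, 7) (homogeneous matrix [[1, 0, 4], [0, 1, 7], [0, 0, 1]]):
x' = 4 + 4 = 8
y' = -5 + 7 = 2
Result: (8, 2)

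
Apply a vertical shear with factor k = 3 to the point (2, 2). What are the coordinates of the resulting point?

Shear matrix for vertical shear with factor k = 3:
[[1, 0], [3, 1]]
Result: (2, 2) → (2, 8)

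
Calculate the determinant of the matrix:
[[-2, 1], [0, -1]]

For a 2×2 matrix [[a, b], [c, d]], det = ad - bc
det = (-2)(-1) - (1)(0) = 2 - 0 = 2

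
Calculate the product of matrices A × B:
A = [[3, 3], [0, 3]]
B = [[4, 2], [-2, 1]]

Matrix multiplication:
C[0][0] = 3×4 + 3×-2 = 6
C[0][1] = 3×2 + 3×1 = 9
C[1][0] = 0×4 + 3×-2 = -6
C[1][1] = 0×2 + 3×1 = 3
Result: [[6, 9], [-6, 3]]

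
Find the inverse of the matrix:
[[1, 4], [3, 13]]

For [[a,b],[c,d]], inverse = (1/det)·[[d,-b],[-c,a]]
det = (1)(13) - (4)(3) = 13 - 12 = 1
Inverse = [[13, -4], [-3, 1]]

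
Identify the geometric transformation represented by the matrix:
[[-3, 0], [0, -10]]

This matrix represents: non-uniform scaling by sx = -3, sy = -10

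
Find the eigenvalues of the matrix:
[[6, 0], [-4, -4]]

Characteristic equation: det(A - λI) = 0
λ² - (trace)λ + (det) = 0
trace = 6 + -4 = 2, det = (6)(-4) - (0)(-4) = -24
λ² - (2)λ + (-24) = 0
λ = (2 ± √((2)² - 4·(-24))) / 2 = (2 ± √100) / 2
Solving: λ = -4, 6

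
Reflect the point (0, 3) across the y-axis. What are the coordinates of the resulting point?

Reflection across y-axis: (0, 3) → (0, 3)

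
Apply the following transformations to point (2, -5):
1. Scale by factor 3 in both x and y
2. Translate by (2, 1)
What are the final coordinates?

Step 1: Scale (2, -5) by 3 → (6, -15)
Step 2: Translate by (2, 1) → (8, -14)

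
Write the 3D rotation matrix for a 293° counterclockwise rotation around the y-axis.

Rotation matrix for counterclockwise 293° around y-axis:
cos(293°) = 0.3907, sin(293°) = -0.9205
Result: [[0.3907, 0, -0.9205], [0, 1, 0], [0.9205, 0, 0.3907]]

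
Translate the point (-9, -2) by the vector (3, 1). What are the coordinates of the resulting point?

Translation by (3, 1) (homogeneous matrix [[1, 0, 3], [0, 1, 1], [0, 0, 1]]):
x' = -9 + 3 = -6
y' = -2 + 1 = -1
Result: (-6, -1)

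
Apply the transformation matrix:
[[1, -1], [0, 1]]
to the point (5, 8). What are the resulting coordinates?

Matrix multiplication:
[[1, -1], [0, 1]] × [5, 8]ᵀ
= [(1)(5) + (-1)(8), (0)(5) + (1)(8)]ᵀ
= [-3, 8]ᵀ
Result: (-3, 8)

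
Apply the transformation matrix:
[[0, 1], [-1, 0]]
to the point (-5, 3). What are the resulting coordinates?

Matrix multiplication:
[[0, 1], [-1, 0]] × [-5, 3]ᵀ
= [(0)(-5) + (1)(3), (-1)(-5) + (0)(3)]ᵀ
= [3, 5]ᵀ
Result: (3, 5)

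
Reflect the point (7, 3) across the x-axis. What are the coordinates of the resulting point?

Reflection across x-axis: (7, 3) → (7, -3)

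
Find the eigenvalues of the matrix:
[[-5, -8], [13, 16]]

Characteristic equation: det(A - λI) = 0
λ² - (trace)λ + (det) = 0
trace = -5 + 16 = 11, det = (-5)(16) - (-8)(13) = 24
λ² - (11)λ + (24) = 0
λ = (11 ± √((11)² - 4·(24))) / 2 = (11 ± √25) / 2
Solving: λ = 3, 8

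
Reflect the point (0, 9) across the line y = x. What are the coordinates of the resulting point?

Reflection across line y = x: (0, 9) → (9, 0)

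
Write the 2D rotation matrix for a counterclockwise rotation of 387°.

Rotation matrix formula: [[cos θ, -sin θ], [sin θ, cos θ]]
For θ = 387°:
cos(387°) = 0.8910
sin(387°) = 0.4540
Result: [[0.8910, -0.4540], [0.4540, 0.8910]]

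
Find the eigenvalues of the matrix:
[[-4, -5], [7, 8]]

Characteristic equation: det(A - λI) = 0
λ² - (trace)λ + (det) = 0
trace = -4 + 8 = 4, det = (-4)(8) - (-5)(7) = 3
λ² - (4)λ + (3) = 0
λ = (4 ± √((4)² - 4·(3))) / 2 = (4 ± √4) / 2
Solving: λ = 1, 3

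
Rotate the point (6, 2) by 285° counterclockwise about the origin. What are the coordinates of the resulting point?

Rotation matrix for 285°: [[cos 285°, -sin 285°], [sin 285°, cos 285°]] ≈ [[0.258819, 0.965926], [-0.965926, 0.258819]]
[[0.258819, 0.965926], [-0.965926, 0.258819]] × [6, 2]ᵀ ≈ [3.4848, -5.2779]ᵀ
Result: (3.4848, -5.2779)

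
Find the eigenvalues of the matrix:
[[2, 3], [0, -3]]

Characteristic equation: det(A - λI) = 0
λ² - (trace)λ + (det) = 0
trace = 2 + -3 = -1, det = (2)(-3) - (3)(0) = -6
λ² - (-1)λ + (-6) = 0
λ = (-1 ± √((-1)² - 4·(-6))) / 2 = (-1 ± √25) / 2
Solving: λ = -3, 2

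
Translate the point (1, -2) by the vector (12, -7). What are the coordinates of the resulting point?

Translation by (12, -7) (homogeneous matrix [[1, 0, 12], [0, 1, -7], [0, 0, 1]]):
x' = 1 + 12 = 13
y' = -2 + -7 = -9
Result: (13, -9)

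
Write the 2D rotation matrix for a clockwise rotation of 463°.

Rotation matrix formula: [[cos θ, -sin θ], [sin θ, cos θ]]
A clockwise rotation by 463° is equivalent to a counterclockwise rotation by -463°.
For θ = -463°:
cos(-463°) = -0.2250
sin(-463°) = -0.9744
Result: [[-0.2250, 0.9744], [-0.9744, -0.2250]]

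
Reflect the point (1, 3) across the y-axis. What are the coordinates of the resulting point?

Reflection across y-axis: (1, 3) → (-1, 3)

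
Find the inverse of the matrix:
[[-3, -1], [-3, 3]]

For [[a,b],[c,d]], inverse = (1/det)·[[d,-b],[-c,a]]
det = (-3)(3) - (-1)(-3) = -9 - 3 = -12
Inverse = (1/-12)·[[3, 1], [3, -3]]
= [[-1/4, -1/12], [-1/4, 1/4]]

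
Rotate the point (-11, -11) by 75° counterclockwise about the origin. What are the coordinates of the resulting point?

Rotation matrix for 75°: [[cos 75°, -sin 75°], [sin 75°, cos 75°]] ≈ [[0.258819, -0.965926], [0.965926, 0.258819]]
[[0.258819, -0.965926], [0.965926, 0.258819]] × [-11, -11]ᵀ ≈ [7.7782, -13.4722]ᵀ
Result: (7.7782, -13.4722)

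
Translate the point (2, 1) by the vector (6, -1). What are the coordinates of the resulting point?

Translation by (6, -1) (homogeneous matrix [[1, 0, 6], [0, 1, -1], [0, 0, 1]]):
x' = 2 + 6 = 8
y' = 1 + -1 = 0
Result: (8, 0)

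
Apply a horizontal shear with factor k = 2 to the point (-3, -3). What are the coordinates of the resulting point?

Shear matrix for horizontal shear with factor k = 2:
[[1, 2], [0, 1]]
Result: (-3, -3) → (-9, -3)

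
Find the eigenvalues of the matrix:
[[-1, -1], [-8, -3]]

Characteristic equation: det(A - λI) = 0
λ² - (trace)λ + (det) = 0
trace = -1 + -3 = -4, det = (-1)(-3) - (-1)(-8) = -5
λ² - (-4)λ + (-5) = 0
λ = (-4 ± √((-4)² - 4·(-5))) / 2 = (-4 ± √36) / 2
Solving: λ = -5, 1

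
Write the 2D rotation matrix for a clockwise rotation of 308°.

Rotation matrix formula: [[cos θ, -sin θ], [sin θ, cos θ]]
A clockwise rotation by 308° is equivalent to a counterclockwise rotation by -308°.
For θ = -308°:
cos(-308°) = 0.6157
sin(-308°) = 0.7880
Result: [[0.6157, -0.7880], [0.7880, 0.6157]]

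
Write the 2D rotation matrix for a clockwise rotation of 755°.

Rotation matrix formula: [[cos θ, -sin θ], [sin θ, cos θ]]
A clockwise rotation by 755° is equivalent to a counterclockwise rotation by -755°.
For θ = -755°:
cos(-755°) = 0.8192
sin(-755°) = -0.5736
Result: [[0.8192, 0.5736], [-0.5736, 0.8192]]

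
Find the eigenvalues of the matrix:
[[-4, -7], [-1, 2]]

Characteristic equation: det(A - λI) = 0
λ² - (trace)λ + (det) = 0
trace = -4 + 2 = -2, det = (-4)(2) - (-7)(-1) = -15
λ² - (-2)λ + (-15) = 0
λ = (-2 ± √((-2)² - 4·(-15))) / 2 = (-2 ± √64) / 2
Solving: λ = -5, 3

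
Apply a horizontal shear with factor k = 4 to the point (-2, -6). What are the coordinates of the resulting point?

Shear matrix for horizontal shear with factor k = 4:
[[1, 4], [0, 1]]
Result: (-2, -6) → (-26, -6)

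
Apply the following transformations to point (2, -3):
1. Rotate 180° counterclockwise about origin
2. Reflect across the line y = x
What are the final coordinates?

Step 1: Rotate 180° → (-2, 3)
Step 2: Reflect across line y = x → (3, -2)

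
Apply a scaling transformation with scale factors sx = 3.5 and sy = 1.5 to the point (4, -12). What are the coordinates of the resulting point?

Scaling matrix:
[[3.50, 0], [0, 1.50]]
Result: (4 × 3.5, -12 × 1.5) = (14, -18)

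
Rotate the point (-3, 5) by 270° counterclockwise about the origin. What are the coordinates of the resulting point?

Rotation matrix for 270°: [[cos 270°, -sin 270°], [sin 270°, cos 270°]] = [[0, 1], [-1, 0]]
[[0, 1], [-1, 0]] × [-3, 5]ᵀ = [5, 3]ᵀ
Result: (5, 3)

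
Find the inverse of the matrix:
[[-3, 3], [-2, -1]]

For [[a,b],[c,d]], inverse = (1/det)·[[d,-b],[-c,a]]
det = (-3)(-1) - (3)(-2) = 3 - -6 = 9
Inverse = (1/9)·[[-1, -3], [2, -3]]
= [[-1/9, -1/3], [2/9, -1/3]]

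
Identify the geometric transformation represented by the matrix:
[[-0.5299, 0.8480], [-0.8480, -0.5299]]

This matrix represents: rotation by 238° counterclockwise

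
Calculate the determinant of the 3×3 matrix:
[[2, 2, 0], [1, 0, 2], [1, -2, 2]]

Expansion along first row:
det = 2·det([[0,2],[-2,2]]) - 2·det([[1,2],[1,2]]) + 0·det([[1,0],[1,-2]])
    = 2·(0·2 - 2·-2) - 2·(1·2 - 2·1) + 0·(1·-2 - 0·1)
    = 2·4 - 2·0 + 0·-2
    = 8 + 0 + 0 = 8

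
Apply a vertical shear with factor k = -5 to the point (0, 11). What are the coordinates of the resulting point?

Shear matrix for vertical shear with factor k = -5:
[[1, 0], [-5, 1]]
Result: (0, 11) → (0, 11)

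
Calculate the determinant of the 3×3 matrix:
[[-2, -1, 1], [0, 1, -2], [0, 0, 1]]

Expansion along first row:
det = -2·det([[1,-2],[0,1]]) - -1·det([[0,-2],[0,1]]) + 1·det([[0,1],[0,0]])
    = -2·(1·1 - -2·0) - -1·(0·1 - -2·0) + 1·(0·0 - 1·0)
    = -2·1 - -1·0 + 1·0
    = -2 + 0 + 0 = -2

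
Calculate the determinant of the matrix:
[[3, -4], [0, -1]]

For a 2×2 matrix [[a, b], [c, d]], det = ad - bc
det = (3)(-1) - (-4)(0) = -3 - 0 = -3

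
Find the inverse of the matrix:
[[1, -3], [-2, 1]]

For [[a,b],[c,d]], inverse = (1/det)·[[d,-b],[-c,a]]
det = (1)(1) - (-3)(-2) = 1 - 6 = -5
Inverse = (1/-5)·[[1, 3], [2, 1]]
= [[-1/5, -3/5], [-2/5, -1/5]]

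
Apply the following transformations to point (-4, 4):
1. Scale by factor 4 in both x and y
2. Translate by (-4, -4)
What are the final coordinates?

Step 1: Scale (-4, 4) by 4 → (-16, 16)
Step 2: Translate by (-4, -4) → (-20, 12)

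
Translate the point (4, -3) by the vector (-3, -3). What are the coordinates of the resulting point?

Translation by (-3, -3) (homogeneous matrix [[1, 0, -3], [0, 1, -3], [0, 0, 1]]):
x' = 4 + -3 = 1
y' = -3 + -3 = -6
Result: (1, -6)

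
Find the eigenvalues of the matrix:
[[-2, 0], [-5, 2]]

Characteristic equation: det(A - λI) = 0
λ² - (trace)λ + (det) = 0
trace = -2 + 2 = 0, det = (-2)(2) - (0)(-5) = -4
λ² - (0)λ + (-4) = 0
λ = (0 ± √((0)² - 4·(-4))) / 2 = (0 ± √16) / 2
Solving: λ = -2, 2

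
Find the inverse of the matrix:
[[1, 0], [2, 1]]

For [[a,b],[c,d]], inverse = (1/det)·[[d,-b],[-c,a]]
det = (1)(1) - (0)(2) = 1 - 0 = 1
Inverse = [[1, 0], [-2, 1]]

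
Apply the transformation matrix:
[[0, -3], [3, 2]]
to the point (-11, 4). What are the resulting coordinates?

Matrix multiplication:
[[0, -3], [3, 2]] × [-11, 4]ᵀ
= [(0)(-11) + (-3)(4), (3)(-11) + (2)(4)]ᵀ
= [-12, -25]ᵀ
Result: (-12, -25)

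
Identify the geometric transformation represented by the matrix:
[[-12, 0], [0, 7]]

This matrix represents: non-uniform scaling by sx = -12, sy = 7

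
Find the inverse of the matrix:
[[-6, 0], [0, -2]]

For [[a,b],[c,d]], inverse = (1/det)·[[d,-b],[-c,a]]
det = (-6)(-2) - (0)(0) = 12 - 0 = 12
Inverse = (1/12)·[[-2, 0], [0, -6]]
= [[-1/6, 0], [0, -1/2]]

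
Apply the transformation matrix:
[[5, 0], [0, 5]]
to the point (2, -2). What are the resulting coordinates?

Matrix multiplication:
[[5, 0], [0, 5]] × [2, -2]ᵀ
= [(5)(2) + (0)(-2), (0)(2) + (5)(-2)]ᵀ
= [10, -10]ᵀ
Result: (10, -10)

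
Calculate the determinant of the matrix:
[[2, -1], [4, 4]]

For a 2×2 matrix [[a, b], [c, d]], det = ad - bc
det = (2)(4) - (-1)(4) = 8 - -4 = 12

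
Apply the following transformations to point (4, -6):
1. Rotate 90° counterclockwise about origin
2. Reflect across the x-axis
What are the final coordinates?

Step 1: Rotate 90° → (6, 4)
Step 2: Reflect across x-axis → (6, -4)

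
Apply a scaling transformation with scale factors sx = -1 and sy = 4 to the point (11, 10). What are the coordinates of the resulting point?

Scaling matrix:
[[-1, 0], [0, 4]]
Result: (11 × -1, 10 × 4) = (-11, 40)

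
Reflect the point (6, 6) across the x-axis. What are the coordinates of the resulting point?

Reflection across x-axis: (6, 6) → (6, -6)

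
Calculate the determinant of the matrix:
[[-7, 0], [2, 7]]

For a 2×2 matrix [[a, b], [c, d]], det = ad - bc
det = (-7)(7) - (0)(2) = -49 - 0 = -49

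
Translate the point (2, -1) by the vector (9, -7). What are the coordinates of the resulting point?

Translation by (9, -7) (homogeneous matrix [[1, 0, 9], [0, 1, -7], [0, 0, 1]]):
x' = 2 + 9 = 11
y' = -1 + -7 = -8
Result: (11, -8)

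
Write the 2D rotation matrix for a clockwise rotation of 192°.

Rotation matrix formula: [[cos θ, -sin θ], [sin θ, cos θ]]
A clockwise rotation by 192° is equivalent to a counterclockwise rotation by -192°.
For θ = -192°:
cos(-192°) = -0.9781
sin(-192°) = 0.2079
Result: [[-0.9781, -0.2079], [0.2079, -0.9781]]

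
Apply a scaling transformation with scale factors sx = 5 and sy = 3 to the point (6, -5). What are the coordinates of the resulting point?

Scaling matrix:
[[5, 0], [0, 3]]
Result: (6 × 5, -5 × 3) = (30, -15)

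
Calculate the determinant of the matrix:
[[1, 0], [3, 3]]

For a 2×2 matrix [[a, b], [c, d]], det = ad - bc
det = (1)(3) - (0)(3) = 3 - 0 = 3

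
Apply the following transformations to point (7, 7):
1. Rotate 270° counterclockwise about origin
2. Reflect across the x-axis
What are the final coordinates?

Step 1: Rotate 270° → (7, -7)
Step 2: Reflect across x-axis → (7, 7)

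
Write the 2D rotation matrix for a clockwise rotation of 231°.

Rotation matrix formula: [[cos θ, -sin θ], [sin θ, cos θ]]
A clockwise rotation by 231° is equivalent to a counterclockwise rotation by -231°.
For θ = -231°:
cos(-231°) = -0.6293
sin(-231°) = 0.7771
Result: [[-0.6293, -0.7771], [0.7771, -0.6293]]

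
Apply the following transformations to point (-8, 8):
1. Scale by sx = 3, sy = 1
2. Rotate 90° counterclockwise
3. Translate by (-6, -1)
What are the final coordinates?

Step 1: Scale → (-24, 8)
Step 2: Rotate 90° → (-8, -24)
Step 3: Translate → (-14, -25)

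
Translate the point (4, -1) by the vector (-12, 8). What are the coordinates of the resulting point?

Translation by (-12, 8) (homogeneous matrix [[1, 0, -12], [0, 1, 8], [0, 0, 1]]):
x' = 4 + -12 = -8
y' = -1 + 8 = 7
Result: (-8, 7)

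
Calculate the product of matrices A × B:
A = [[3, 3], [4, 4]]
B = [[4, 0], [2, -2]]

Matrix multiplication:
C[0][0] = 3×4 + 3×2 = 18
C[0][1] = 3×0 + 3×-2 = -6
C[1][0] = 4×4 + 4×2 = 24
C[1][1] = 4×0 + 4×-2 = -8
Result: [[18, -6], [24, -8]]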